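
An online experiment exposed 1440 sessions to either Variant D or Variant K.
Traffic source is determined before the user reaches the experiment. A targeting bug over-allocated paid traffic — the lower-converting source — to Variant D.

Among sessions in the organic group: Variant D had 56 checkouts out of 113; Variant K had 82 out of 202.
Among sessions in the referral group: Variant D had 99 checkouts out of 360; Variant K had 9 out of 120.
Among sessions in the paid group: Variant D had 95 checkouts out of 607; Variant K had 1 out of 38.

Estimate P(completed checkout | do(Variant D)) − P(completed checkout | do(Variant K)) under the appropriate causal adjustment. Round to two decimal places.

Variant D is higher inside every traffic source stratum but Variant K is higher in aggregate. Whether to stratify depends on how traffic source relates to the variant.
Traffic source satisfies the back-door criterion: it is not a descendant of the variant, and it blocks the spurious path from variant to outcome. Adjusting for it (i.e., using the within-traffic source rates) gives the causal effect.
Adjusting over the population distribution of traffic source: 0.219·(0.496−0.406) + 0.333·(0.275−0.075) + 0.448·(0.157−0.026) = +0.145.

+0.14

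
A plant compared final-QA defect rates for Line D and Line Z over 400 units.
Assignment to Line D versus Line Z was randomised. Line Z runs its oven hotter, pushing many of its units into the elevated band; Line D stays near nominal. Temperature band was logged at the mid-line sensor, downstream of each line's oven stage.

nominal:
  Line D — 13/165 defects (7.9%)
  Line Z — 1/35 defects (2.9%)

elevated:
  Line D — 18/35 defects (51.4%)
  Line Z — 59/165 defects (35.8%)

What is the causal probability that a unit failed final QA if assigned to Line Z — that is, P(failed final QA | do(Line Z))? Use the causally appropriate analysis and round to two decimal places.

The in-process temperature band-specific comparison favours Line Z throughout, but the pooled figures favour Line D. The question is whether to condition on in-process temperature band.
In-process temperature band is recorded after the line and is itself shifted by it — it sits on the causal path from line to outcome. Conditioning on a mediator would strip out part of the effect we want; the pooled comparison gives the total causal effect.
So P(outcome | do(Line Z)) is just the pooled rate for Line Z: 60/200 = 0.300.

0.30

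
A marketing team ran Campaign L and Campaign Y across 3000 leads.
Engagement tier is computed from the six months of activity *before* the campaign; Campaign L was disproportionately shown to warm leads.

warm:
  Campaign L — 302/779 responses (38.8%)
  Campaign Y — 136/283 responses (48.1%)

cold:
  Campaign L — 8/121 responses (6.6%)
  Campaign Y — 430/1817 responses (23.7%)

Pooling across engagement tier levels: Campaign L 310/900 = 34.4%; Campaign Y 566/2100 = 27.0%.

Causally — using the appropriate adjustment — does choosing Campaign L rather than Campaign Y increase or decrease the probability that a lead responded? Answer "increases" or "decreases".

Within every engagement tier level Campaign Y has the higher rate, yet pooled Campaign L does — Simpson's reversal.
The imbalance in engagement tier arose from how leads were allocated, not from anything the campaign did; and engagement tier independently affects the outcome. The pooled gap is confounded — condition on engagement tier.
Within each level — warm: 38.8% vs 48.1%; cold: 6.6% vs 23.7% — Campaign Y is higher every time.

decreases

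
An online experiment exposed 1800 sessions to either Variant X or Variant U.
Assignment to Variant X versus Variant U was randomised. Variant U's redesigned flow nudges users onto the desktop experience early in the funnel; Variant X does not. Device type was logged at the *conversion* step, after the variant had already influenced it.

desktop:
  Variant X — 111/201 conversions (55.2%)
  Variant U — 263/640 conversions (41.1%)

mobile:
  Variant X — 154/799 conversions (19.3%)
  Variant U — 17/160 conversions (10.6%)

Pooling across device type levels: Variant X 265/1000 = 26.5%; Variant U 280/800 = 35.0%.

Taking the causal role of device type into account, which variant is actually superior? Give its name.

Variant U

Variant X is higher inside every device type stratum but Variant U is higher in aggregate. Whether to stratify depends on how device type relates to the variant.
The distribution of device type is itself part of what the variant does — it is an intermediate outcome. Holding it fixed would remove that part of the effect; the total effect is the pooled difference.
Pooled: Variant X 26.5% vs Variant U 35.0%; Variant U is higher overall.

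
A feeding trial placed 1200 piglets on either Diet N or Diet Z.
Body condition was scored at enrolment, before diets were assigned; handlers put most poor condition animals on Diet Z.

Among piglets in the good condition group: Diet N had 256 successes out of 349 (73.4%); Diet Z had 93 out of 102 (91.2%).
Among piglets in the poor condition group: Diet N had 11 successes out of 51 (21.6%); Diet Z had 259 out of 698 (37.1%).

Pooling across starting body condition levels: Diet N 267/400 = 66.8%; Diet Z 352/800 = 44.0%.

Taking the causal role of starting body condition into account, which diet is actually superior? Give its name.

Within every starting body condition level Diet Z has the higher rate, yet pooled Diet N does — Simpson's reversal.
The imbalance in starting body condition arose from how piglets were allocated, not from anything the diet did; and starting body condition independently affects the outcome. The pooled gap is confounded — condition on starting body condition.
Within each level — good condition: 73.4% vs 91.2%; poor condition: 21.6% vs 37.1% — Diet Z is higher every time.

Diet Z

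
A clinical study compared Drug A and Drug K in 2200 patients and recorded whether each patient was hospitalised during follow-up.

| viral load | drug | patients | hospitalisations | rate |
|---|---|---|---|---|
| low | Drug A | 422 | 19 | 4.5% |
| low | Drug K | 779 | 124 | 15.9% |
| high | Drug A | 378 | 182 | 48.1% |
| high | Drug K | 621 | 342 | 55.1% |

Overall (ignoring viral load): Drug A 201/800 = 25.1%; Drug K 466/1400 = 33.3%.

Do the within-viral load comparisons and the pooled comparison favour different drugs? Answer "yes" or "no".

no

Within each viral load level (low 4.5% vs 15.9%; high 48.1% vs 55.1%), Drug A has the lower rate every time. Pooled: 25.1% vs 33.3% — Drug A has the lower rate overall. They agree.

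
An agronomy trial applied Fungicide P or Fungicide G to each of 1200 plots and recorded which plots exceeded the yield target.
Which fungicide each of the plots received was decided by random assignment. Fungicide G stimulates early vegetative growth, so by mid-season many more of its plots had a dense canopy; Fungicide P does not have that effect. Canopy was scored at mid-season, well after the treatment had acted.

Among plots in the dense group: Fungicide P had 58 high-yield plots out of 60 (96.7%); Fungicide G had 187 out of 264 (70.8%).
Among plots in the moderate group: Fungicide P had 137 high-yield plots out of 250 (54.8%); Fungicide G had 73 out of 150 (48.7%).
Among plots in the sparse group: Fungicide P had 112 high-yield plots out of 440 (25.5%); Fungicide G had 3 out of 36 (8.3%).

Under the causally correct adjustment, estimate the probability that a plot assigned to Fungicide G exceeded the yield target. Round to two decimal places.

The mid-season canopy-specific comparison favours Fungicide P throughout, but the pooled figures favour Fungicide G. The question is whether to condition on mid-season canopy.
Mid-season canopy here is a post-treatment variable shaped by the fungicide; conditioning on it would introduce bias rather than remove it. The overall comparison is the causal one.
So P(outcome | do(Fungicide G)) is just the pooled rate for Fungicide G: 263/450 = 0.584.

0.58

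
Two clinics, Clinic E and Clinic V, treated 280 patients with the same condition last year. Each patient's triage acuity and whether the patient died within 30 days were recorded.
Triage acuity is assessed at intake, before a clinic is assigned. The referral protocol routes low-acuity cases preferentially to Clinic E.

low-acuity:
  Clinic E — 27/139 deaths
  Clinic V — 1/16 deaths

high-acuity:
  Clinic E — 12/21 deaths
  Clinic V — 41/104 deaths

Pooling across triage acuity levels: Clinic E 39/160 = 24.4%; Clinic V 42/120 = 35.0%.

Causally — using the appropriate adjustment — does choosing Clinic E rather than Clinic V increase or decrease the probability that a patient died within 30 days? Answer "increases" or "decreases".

The triage acuity-specific comparison favours Clinic V throughout, but the pooled figures favour Clinic E. The question is whether to condition on triage acuity.
Triage acuity is set before the clinic has any effect — it is not caused by the clinic — and it independently drives the outcome. That makes it a confounder, so the causal comparison is within triage acuity levels.
Within each level — low-acuity: 19.4% vs 6.2%; high-acuity: 57.1% vs 39.4% — Clinic V is lower every time.

increases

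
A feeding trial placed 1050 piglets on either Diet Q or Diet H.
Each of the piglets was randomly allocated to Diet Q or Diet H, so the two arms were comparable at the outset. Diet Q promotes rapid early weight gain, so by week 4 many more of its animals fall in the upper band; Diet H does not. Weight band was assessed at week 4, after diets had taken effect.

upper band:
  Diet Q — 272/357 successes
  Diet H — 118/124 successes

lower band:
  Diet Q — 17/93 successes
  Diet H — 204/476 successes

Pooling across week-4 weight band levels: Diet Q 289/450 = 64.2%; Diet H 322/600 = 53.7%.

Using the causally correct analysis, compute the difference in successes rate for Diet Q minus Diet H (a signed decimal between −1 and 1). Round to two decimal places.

+0.11

The stratified and pooled comparisons disagree (Diet H wins within each week-4 weight band; Diet Q wins overall), so the answer turns on the causal role of week-4 weight band.
Week-4 weight band lies on the pathway diet → week-4 weight band → outcome, so adjusting for it blocks the indirect effect. For the total causal effect of diet, use the unadjusted pooled rates.
The causal difference is the pooled difference: 0.642 − 0.537 = +0.106.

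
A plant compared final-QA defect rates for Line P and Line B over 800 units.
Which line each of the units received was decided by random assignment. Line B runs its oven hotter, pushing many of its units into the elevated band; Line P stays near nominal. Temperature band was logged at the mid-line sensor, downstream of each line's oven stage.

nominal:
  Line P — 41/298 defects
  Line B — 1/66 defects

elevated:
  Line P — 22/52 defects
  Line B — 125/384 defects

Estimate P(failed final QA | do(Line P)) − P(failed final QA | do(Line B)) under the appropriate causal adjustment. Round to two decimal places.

-0.10

The stratified and pooled comparisons disagree (Line B wins within each in-process temperature band; Line P wins overall), so the answer turns on the causal role of in-process temperature band.
In-process temperature band here is a post-treatment variable shaped by the line; conditioning on it would introduce bias rather than remove it. The overall comparison is the causal one.
The causal difference is the pooled difference: 0.180 − 0.280 = -0.100.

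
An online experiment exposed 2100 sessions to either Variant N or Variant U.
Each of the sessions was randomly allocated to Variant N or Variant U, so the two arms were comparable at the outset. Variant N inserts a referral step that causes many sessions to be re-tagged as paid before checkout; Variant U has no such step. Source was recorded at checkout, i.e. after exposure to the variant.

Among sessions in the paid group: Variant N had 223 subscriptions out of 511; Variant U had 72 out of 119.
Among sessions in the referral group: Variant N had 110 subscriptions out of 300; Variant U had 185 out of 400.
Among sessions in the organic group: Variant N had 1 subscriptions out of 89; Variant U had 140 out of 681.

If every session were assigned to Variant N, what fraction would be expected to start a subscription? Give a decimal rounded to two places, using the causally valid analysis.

0.37

Traffic source is recorded after the variant and is itself shifted by it — it sits on the causal path from variant to outcome. Conditioning on a mediator would strip out part of the effect we want; the pooled comparison gives the total causal effect.
So P(outcome | do(Variant N)) is just the pooled rate for Variant N: 334/900 = 0.371.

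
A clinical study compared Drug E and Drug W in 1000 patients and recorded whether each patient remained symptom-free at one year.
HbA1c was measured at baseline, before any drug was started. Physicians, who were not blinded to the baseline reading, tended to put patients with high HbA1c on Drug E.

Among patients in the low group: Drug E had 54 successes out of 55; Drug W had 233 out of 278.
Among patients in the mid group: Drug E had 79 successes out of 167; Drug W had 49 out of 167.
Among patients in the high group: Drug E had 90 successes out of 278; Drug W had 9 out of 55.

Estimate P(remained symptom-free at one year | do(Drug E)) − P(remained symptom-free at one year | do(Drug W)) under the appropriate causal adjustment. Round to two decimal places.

+0.16

The imbalance in HbA1c arose from how patients were allocated, not from anything the drug did; and HbA1c independently affects the outcome. The pooled gap is confounded — condition on HbA1c.
Adjusting over the population distribution of HbA1c: 0.333·(0.982−0.838) + 0.334·(0.473−0.293) + 0.333·(0.324−0.164) = +0.161.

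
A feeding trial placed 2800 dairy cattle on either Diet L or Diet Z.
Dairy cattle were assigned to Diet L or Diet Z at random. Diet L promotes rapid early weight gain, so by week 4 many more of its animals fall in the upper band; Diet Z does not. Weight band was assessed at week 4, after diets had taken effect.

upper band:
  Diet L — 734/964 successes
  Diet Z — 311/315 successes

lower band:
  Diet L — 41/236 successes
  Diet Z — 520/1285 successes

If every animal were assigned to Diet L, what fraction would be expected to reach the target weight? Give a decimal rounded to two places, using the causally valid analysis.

0.65

The distribution of week-4 weight band is itself part of what the diet does — it is an intermediate outcome. Holding it fixed would remove that part of the effect; the total effect is the pooled difference.
So P(outcome | do(Diet L)) is just the pooled rate for Diet L: 775/1200 = 0.646.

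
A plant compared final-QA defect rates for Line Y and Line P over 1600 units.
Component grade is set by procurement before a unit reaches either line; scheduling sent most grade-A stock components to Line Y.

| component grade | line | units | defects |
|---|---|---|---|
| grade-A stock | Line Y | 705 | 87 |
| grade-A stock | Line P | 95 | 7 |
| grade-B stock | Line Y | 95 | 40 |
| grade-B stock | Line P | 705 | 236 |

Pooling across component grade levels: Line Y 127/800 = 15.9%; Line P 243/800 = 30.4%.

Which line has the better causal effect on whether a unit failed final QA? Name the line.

Line P

The stratified and pooled comparisons disagree (Line P wins within each component grade; Line Y wins overall), so the answer turns on the causal role of component grade.
Nothing the line does changes component grade; the imbalance is an allocation artefact. With component grade also predicting the outcome, the pooled figure is confounded, and the within-stratum comparison is the causal one.
Within each level — grade-A stock: 12.3% vs 7.4%; grade-B stock: 42.1% vs 33.5% — Line P is lower every time.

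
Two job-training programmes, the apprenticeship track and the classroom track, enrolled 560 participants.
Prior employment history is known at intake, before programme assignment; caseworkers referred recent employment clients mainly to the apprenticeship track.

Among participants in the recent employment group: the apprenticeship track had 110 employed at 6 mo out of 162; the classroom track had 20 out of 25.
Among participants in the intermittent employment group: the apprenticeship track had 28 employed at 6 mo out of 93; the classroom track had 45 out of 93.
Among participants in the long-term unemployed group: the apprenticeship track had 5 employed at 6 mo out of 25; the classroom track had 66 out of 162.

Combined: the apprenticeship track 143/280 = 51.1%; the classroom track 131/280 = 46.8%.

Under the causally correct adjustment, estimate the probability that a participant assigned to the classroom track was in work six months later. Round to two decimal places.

0.56

The prior employment history-specific comparison favours the classroom track throughout, but the pooled figures favour the apprenticeship track. The question is whether to condition on prior employment history.
Here prior employment history is a common cause — it drives both which programme a case falls under and the outcome. The crude comparison mixes populations; the stratum-specific rates are the causally relevant ones.
Standardising the classroom track to the population prior employment history mix: 0.334·20/25 + 0.332·45/93 + 0.334·66/162 = 0.564.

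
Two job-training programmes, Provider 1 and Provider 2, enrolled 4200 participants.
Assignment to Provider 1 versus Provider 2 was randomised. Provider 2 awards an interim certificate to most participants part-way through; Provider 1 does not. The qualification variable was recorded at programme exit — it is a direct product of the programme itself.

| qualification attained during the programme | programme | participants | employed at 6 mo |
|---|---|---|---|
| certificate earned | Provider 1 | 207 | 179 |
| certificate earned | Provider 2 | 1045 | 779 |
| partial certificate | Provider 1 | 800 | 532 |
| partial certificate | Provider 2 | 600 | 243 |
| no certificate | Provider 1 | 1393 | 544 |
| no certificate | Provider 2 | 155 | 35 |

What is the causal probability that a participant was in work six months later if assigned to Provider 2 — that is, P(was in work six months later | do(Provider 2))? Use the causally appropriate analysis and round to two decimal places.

The distribution of qualification attained during the programme is itself part of what the programme does — it is an intermediate outcome. Holding it fixed would remove that part of the effect; the total effect is the pooled difference.
So P(outcome | do(Provider 2)) is just the pooled rate for Provider 2: 1057/1800 = 0.587.

0.59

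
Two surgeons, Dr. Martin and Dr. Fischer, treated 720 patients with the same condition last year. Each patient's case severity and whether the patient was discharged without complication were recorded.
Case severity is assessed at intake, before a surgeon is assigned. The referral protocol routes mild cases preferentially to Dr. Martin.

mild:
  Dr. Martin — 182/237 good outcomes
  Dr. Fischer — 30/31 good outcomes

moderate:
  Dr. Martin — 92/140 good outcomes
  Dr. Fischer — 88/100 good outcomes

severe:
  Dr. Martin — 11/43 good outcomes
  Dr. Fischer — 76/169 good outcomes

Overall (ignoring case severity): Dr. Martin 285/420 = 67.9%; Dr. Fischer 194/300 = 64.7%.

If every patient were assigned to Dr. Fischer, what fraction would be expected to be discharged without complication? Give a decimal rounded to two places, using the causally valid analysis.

Case severity differs across surgeons for reasons unrelated to any effect of the surgeon itself, and it separately predicts the outcome — a classic confounder. We must compare within case severity levels.
Standardising Dr. Fischer to the population case severity mix: 0.372·30/31 + 0.333·88/100 + 0.294·76/169 = 0.786.

0.79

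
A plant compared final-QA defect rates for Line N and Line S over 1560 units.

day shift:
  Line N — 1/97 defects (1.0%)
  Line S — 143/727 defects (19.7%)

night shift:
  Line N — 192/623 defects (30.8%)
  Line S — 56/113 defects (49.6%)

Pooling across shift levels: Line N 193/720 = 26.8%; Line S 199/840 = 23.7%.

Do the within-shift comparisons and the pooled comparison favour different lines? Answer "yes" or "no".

Within each shift level (day shift 1.0% vs 19.7%; night shift 30.8% vs 49.6%), Line N has the lower rate every time. Pooled: 26.8% vs 23.7% — Line S has the lower rate overall. The two comparisons disagree.

yes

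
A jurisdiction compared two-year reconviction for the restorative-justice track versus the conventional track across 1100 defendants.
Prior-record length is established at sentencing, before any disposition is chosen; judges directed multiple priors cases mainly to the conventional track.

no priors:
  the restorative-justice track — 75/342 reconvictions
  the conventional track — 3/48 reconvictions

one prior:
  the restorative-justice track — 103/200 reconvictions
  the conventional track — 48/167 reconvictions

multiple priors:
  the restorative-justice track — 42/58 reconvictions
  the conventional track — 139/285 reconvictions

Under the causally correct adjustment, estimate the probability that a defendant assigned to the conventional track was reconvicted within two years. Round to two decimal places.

Prior-record length satisfies the back-door criterion: it is not a descendant of the disposition, and it blocks the spurious path from disposition to outcome. Adjusting for it (i.e., using the within-prior-record length rates) gives the causal effect.
Standardising the conventional track to the population prior-record length mix: 0.355·3/48 + 0.334·48/167 + 0.312·139/285 = 0.270.

0.27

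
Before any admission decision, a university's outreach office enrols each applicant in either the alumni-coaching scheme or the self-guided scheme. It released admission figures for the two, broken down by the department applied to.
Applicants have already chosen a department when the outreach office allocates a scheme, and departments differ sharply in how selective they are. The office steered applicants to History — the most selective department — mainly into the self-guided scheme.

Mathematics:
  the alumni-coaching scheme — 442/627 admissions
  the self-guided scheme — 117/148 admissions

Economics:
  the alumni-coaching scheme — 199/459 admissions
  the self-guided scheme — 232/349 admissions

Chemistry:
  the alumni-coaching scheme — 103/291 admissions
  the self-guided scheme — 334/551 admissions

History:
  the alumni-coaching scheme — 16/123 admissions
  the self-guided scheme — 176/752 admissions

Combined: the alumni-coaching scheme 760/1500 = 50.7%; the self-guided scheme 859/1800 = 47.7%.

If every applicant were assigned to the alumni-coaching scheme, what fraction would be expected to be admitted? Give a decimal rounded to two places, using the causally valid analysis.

Department differs across outreach schemes for reasons unrelated to any effect of the outreach scheme itself, and it separately predicts the outcome — a classic confounder. We must compare within department levels.
Standardising the alumni-coaching scheme to the population department mix: 0.235·442/627 + 0.245·199/459 + 0.255·103/291 + 0.265·16/123 = 0.397.

0.40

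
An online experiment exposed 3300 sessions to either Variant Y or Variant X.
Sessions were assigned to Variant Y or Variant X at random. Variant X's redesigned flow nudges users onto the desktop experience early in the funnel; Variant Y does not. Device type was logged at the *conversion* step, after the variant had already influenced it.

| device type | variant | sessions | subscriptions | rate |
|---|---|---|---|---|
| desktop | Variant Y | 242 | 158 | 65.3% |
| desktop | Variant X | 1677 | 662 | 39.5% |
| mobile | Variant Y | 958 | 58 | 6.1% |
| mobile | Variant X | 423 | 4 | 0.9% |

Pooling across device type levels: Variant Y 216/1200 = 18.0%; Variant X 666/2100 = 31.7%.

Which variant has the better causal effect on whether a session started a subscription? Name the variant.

Device type is recorded after the variant and is itself shifted by it — it sits on the causal path from variant to outcome. Conditioning on a mediator would strip out part of the effect we want; the pooled comparison gives the total causal effect.
Pooled: Variant Y 18.0% vs Variant X 31.7%; Variant X is higher overall.

Variant X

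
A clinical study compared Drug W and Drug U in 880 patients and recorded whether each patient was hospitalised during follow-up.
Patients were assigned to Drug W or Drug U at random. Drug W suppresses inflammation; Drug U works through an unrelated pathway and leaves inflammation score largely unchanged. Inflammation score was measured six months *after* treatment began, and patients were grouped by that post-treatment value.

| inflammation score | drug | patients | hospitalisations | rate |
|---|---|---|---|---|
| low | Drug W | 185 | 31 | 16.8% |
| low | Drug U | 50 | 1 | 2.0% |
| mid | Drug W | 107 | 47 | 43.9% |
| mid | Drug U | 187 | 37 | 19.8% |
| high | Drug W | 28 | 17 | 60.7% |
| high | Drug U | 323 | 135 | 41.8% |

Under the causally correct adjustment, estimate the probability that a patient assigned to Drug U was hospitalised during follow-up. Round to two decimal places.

Inflammation score lies on the pathway drug → inflammation score → outcome, so adjusting for it blocks the indirect effect. For the total causal effect of drug, use the unadjusted pooled rates.
So P(outcome | do(Drug U)) is just the pooled rate for Drug U: 173/560 = 0.309.

0.31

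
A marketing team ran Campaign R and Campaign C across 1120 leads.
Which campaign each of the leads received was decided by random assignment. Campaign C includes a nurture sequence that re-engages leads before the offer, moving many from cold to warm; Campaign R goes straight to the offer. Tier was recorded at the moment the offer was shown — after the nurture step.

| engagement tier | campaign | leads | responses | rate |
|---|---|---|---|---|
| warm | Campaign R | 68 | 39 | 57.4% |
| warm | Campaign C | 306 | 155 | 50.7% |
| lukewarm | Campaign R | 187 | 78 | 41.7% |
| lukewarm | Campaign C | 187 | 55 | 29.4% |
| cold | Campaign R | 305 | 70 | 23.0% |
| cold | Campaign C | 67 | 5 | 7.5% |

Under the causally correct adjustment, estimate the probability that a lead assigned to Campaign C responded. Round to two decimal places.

0.38

Within every engagement tier level Campaign R has the higher rate, yet pooled Campaign C does — Simpson's reversal.
Engagement tier is recorded after the campaign and is itself shifted by it — it sits on the causal path from campaign to outcome. Conditioning on a mediator would strip out part of the effect we want; the pooled comparison gives the total causal effect.
So P(outcome | do(Campaign C)) is just the pooled rate for Campaign C: 215/560 = 0.384.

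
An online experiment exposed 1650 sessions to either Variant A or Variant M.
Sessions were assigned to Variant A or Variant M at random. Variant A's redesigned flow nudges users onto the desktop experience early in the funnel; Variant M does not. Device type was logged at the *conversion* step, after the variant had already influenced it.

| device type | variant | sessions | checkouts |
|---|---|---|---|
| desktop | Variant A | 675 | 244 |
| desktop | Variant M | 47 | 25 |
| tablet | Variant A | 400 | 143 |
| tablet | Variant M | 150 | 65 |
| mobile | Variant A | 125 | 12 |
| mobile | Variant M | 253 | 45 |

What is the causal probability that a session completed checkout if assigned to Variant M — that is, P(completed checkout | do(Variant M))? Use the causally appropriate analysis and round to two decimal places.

The stratified and pooled comparisons disagree (Variant M wins within each device type; Variant A wins overall), so the answer turns on the causal role of device type.
Stratifying would compare variants among sessions the variants themselves sorted into device type groups — a form of selection on an intermediate. The unconditioned pooled rates give the total causal effect.
So P(outcome | do(Variant M)) is just the pooled rate for Variant M: 135/450 = 0.300.

0.30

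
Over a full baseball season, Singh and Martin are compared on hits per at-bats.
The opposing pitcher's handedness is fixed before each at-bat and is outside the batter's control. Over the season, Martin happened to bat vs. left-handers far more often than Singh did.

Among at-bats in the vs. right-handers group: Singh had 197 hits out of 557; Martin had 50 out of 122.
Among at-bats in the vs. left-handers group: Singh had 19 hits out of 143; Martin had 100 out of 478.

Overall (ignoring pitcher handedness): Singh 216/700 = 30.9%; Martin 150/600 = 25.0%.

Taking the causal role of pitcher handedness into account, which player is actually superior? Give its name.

Martin

The imbalance in pitcher handedness arose from how at-bats were allocated, not from anything the player did; and pitcher handedness independently affects the outcome. The pooled gap is confounded — condition on pitcher handedness.
Within each level — vs. right-handers: 35.4% vs 41.0%; vs. left-handers: 13.3% vs 20.9% — Martin is higher every time.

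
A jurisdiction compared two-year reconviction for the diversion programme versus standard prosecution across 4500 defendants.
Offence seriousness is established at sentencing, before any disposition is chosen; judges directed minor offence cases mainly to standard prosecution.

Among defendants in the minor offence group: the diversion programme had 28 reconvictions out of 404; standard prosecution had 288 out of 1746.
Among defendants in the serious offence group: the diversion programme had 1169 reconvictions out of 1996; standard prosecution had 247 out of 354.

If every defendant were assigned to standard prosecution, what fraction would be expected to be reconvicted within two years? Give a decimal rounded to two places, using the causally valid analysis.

Since offence seriousness is a pre-existing factor (not a product of the disposition) and it affects the outcome on its own, it is a confounder. The stratified rates, not the pooled rate, identify the causal effect.
Standardising standard prosecution to the population offence seriousness mix: 0.478·288/1746 + 0.522·247/354 = 0.443.

0.44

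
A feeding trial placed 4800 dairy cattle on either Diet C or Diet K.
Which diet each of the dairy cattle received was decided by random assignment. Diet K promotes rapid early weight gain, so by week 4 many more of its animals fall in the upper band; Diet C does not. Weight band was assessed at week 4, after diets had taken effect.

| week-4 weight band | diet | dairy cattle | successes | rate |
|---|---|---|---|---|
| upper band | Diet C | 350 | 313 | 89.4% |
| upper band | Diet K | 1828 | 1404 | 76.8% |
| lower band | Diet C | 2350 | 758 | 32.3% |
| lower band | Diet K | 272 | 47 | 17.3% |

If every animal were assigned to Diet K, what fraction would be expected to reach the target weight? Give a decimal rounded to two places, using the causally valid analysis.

The distribution of week-4 weight band is itself part of what the diet does — it is an intermediate outcome. Holding it fixed would remove that part of the effect; the total effect is the pooled difference.
So P(outcome | do(Diet K)) is just the pooled rate for Diet K: 1451/2100 = 0.691.

0.69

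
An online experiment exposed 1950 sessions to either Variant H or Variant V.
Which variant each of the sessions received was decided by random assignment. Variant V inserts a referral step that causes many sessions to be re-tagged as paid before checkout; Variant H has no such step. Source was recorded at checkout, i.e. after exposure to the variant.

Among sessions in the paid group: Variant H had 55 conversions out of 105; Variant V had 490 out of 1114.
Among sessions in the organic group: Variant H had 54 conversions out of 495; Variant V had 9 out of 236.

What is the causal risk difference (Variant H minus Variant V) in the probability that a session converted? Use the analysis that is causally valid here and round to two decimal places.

The stratified and pooled comparisons disagree (Variant H wins within each traffic source; Variant V wins overall), so the answer turns on the causal role of traffic source.
Traffic source lies on the pathway variant → traffic source → outcome, so adjusting for it blocks the indirect effect. For the total causal effect of variant, use the unadjusted pooled rates.
The causal difference is the pooled difference: 0.182 − 0.370 = -0.188.

-0.19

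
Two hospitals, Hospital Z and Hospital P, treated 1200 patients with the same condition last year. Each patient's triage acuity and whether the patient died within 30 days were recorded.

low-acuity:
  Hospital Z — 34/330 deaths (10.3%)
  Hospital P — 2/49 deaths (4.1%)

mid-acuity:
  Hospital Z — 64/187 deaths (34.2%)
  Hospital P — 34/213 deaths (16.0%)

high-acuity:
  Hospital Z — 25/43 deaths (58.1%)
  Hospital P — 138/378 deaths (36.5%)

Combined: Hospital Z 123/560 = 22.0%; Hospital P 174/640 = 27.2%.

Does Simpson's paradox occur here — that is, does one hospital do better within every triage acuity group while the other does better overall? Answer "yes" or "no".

Within each triage acuity level (low-acuity 10.3% vs 4.1%; mid-acuity 34.2% vs 16.0%; high-acuity 58.1% vs 36.5%), Hospital P has the lower rate every time. Pooled: 22.0% vs 27.2% — Hospital Z has the lower rate overall. The two comparisons disagree.

yes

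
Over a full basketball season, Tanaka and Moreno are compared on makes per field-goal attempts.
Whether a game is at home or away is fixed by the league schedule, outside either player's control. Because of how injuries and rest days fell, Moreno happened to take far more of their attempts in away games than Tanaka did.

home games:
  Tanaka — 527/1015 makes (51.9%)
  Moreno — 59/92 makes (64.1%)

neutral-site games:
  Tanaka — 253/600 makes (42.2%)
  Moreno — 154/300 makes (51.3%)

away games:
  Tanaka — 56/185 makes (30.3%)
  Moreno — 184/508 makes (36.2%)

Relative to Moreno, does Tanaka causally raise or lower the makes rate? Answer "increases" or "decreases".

Moreno is higher inside every game venue stratum but Tanaka is higher in aggregate. Whether to stratify depends on how game venue relates to the player.
Game venue satisfies the back-door criterion: it is not a descendant of the player, and it blocks the spurious path from player to outcome. Adjusting for it (i.e., using the within-game venue rates) gives the causal effect.
Within each level — home games: 51.9% vs 64.1%; neutral-site games: 42.2% vs 51.3%; away games: 30.3% vs 36.2% — Moreno is higher every time.

decreases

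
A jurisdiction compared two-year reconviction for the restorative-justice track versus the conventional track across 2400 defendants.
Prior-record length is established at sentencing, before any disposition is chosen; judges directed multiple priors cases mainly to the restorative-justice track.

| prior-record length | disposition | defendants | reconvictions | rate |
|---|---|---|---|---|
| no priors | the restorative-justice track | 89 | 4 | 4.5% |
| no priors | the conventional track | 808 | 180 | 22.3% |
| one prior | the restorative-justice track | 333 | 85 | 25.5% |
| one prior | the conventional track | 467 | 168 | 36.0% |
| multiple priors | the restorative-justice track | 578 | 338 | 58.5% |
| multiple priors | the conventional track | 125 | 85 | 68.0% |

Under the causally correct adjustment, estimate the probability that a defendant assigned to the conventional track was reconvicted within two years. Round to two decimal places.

0.40

Prior-record length differs across dispositions for reasons unrelated to any effect of the disposition itself, and it separately predicts the outcome — a classic confounder. We must compare within prior-record length levels.
Standardising the conventional track to the population prior-record length mix: 0.374·180/808 + 0.333·168/467 + 0.293·85/125 = 0.402.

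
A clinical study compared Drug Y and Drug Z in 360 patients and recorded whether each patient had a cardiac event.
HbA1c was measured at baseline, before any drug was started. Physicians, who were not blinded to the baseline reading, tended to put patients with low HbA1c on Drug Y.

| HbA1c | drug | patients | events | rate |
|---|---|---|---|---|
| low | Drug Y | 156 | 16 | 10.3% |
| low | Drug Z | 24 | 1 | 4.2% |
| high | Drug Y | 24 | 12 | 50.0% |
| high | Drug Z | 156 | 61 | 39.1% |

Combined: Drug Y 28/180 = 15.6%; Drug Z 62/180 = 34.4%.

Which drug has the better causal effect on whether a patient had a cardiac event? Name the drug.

The stratified and pooled comparisons disagree (Drug Z wins within each HbA1c; Drug Y wins overall), so the answer turns on the causal role of HbA1c.
Nothing the drug does changes HbA1c; the imbalance is an allocation artefact. With HbA1c also predicting the outcome, the pooled figure is confounded, and the within-stratum comparison is the causal one.
Within each level — low: 10.3% vs 4.2%; high: 50.0% vs 39.1% — Drug Z is lower every time.

Drug Z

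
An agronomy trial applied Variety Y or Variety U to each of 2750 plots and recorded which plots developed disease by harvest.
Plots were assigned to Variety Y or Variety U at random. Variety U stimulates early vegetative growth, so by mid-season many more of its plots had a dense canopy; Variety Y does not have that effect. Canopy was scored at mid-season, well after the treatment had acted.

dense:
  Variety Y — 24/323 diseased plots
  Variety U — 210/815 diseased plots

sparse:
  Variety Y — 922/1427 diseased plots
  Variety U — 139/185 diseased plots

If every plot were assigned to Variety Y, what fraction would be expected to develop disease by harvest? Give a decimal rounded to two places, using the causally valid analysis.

The stratified and pooled comparisons disagree (Variety Y wins within each mid-season canopy; Variety U wins overall), so the answer turns on the causal role of mid-season canopy.
Mid-season canopy here is a post-treatment variable shaped by the variety; conditioning on it would introduce bias rather than remove it. The overall comparison is the causal one.
So P(outcome | do(Variety Y)) is just the pooled rate for Variety Y: 946/1750 = 0.541.

0.54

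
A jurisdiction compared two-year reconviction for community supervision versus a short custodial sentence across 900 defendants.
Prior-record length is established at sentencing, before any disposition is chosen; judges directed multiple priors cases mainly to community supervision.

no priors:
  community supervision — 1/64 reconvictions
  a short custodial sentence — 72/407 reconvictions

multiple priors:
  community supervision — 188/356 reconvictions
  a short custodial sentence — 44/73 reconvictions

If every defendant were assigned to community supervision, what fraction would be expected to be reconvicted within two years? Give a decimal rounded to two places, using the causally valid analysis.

0.26

The prior-record length-specific comparison favours community supervision throughout, but the pooled figures favour a short custodial sentence. The question is whether to condition on prior-record length.
The imbalance in prior-record length arose from how defendants were allocated, not from anything the disposition did; and prior-record length independently affects the outcome. The pooled gap is confounded — condition on prior-record length.
Standardising community supervision to the population prior-record length mix: 0.523·1/64 + 0.477·188/356 = 0.260.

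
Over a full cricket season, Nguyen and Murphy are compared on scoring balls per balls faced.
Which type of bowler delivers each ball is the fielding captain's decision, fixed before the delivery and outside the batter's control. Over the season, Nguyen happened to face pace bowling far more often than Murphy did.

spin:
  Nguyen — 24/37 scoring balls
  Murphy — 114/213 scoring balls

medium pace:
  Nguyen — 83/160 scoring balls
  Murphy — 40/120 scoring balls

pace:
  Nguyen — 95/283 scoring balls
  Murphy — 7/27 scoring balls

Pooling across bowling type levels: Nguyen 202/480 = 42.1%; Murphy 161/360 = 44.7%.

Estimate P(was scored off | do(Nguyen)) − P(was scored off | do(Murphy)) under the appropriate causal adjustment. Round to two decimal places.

+0.12

The stratified and pooled comparisons disagree (Nguyen wins within each bowling type; Murphy wins overall), so the answer turns on the causal role of bowling type.
Bowling type differs across players for reasons unrelated to any effect of the player itself, and it separately predicts the outcome — a classic confounder. We must compare within bowling type levels.
Adjusting over the population distribution of bowling type: 0.298·(0.649−0.535) + 0.333·(0.519−0.333) + 0.369·(0.336−0.259) = +0.124.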